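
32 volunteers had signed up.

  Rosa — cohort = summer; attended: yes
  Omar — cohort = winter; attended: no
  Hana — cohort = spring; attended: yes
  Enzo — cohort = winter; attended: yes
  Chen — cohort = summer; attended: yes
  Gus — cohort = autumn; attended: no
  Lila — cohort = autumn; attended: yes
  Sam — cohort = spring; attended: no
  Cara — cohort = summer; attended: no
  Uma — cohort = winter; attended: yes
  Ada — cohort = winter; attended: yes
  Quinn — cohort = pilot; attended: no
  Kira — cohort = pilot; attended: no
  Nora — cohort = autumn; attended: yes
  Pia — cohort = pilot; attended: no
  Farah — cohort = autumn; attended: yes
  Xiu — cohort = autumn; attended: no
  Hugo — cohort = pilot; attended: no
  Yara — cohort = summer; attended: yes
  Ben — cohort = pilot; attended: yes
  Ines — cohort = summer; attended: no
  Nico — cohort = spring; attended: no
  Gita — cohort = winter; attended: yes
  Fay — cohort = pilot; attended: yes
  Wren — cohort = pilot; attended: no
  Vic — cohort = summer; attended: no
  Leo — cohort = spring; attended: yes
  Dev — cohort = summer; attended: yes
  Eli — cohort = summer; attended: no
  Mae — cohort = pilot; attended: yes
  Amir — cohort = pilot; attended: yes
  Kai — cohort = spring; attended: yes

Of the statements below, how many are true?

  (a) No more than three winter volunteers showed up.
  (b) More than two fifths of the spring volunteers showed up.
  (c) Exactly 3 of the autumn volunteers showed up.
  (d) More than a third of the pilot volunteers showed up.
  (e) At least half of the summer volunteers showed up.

4

(a) winter: |A| = 5, |A ∩ B| = 4; needs |A ∩ B| ≤ 3 — false.
(b) spring: |A| = 5, |A ∩ B| = 3; needs |A ∩ B| / |A| > 2/5 — true.
(c) autumn: |A| = 5, |A ∩ B| = 3; needs |A ∩ B| = 3 — true.
(d) pilot: |A| = 9, |A ∩ B| = 4; needs |A ∩ B| / |A| > 1/3 — true.
(e) summer: |A| = 8, |A ∩ B| = 4; needs |A ∩ B| ≥ |A ∖ B| — true.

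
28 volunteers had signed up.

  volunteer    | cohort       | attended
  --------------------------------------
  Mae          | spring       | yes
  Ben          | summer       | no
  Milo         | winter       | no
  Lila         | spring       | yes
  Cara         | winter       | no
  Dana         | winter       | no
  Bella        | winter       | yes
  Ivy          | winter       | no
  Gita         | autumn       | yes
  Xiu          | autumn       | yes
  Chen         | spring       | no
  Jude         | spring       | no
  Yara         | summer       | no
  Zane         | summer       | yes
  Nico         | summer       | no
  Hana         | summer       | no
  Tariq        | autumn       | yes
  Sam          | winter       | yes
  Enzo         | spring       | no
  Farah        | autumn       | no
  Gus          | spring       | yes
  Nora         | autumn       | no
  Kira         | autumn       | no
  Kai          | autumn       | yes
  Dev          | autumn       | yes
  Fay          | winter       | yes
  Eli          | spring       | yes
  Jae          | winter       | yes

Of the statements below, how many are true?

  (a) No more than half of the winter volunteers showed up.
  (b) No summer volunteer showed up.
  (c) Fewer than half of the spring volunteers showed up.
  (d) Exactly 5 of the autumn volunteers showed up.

2

(a) winter: |A| = 8, |A ∩ B| = 4; needs |A ∩ B| ≤ |A ∖ B| — true.
(b) summer: |A| = 5, |A ∩ B| = 1; needs A ∩ B = ∅ (|A ∩ B| = 0) — false.
(c) spring: |A| = 7, |A ∩ B| = 4; needs |A ∩ B| < |A ∖ B| — false.
(d) autumn: |A| = 8, |A ∩ B| = 5; needs |A ∩ B| = 5 — true.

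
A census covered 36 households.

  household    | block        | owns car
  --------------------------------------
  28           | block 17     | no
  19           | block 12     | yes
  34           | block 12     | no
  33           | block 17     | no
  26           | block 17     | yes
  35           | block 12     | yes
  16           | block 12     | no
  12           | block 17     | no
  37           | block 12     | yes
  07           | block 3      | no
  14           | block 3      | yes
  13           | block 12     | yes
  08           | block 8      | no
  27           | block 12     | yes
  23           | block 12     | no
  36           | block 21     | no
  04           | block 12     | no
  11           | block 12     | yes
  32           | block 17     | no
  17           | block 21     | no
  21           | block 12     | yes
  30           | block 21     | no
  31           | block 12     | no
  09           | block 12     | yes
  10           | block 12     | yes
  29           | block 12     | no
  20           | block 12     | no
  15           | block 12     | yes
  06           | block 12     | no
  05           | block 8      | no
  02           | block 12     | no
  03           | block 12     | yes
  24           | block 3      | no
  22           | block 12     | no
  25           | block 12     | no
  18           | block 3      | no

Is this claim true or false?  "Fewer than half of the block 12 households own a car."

'Fewer than half of the block 12 households own a car' holds iff |A ∩ B| < |A ∖ B|.
|A| = 22, |A ∩ B| = 11, |A ∖ B| = 11.
11 = 11, so the statement is false.

False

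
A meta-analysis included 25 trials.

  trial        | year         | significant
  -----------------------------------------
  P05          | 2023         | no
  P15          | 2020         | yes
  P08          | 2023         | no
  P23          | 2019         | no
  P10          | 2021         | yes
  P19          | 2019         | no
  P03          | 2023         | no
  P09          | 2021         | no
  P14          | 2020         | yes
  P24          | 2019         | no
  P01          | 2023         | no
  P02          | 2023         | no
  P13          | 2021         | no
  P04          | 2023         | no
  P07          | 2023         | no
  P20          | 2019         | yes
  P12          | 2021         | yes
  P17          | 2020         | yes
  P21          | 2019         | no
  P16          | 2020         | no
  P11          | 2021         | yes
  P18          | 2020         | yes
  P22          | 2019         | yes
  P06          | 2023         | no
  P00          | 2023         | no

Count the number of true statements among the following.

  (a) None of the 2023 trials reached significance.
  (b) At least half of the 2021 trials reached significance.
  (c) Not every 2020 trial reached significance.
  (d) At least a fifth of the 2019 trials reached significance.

(a) 2023: |A| = 9, |A ∩ B| = 0; needs A ∩ B = ∅ (|A ∩ B| = 0) — true.
(b) 2021: |A| = 5, |A ∩ B| = 3; needs |A ∩ B| ≥ |A ∖ B| — true.
(c) 2020: |A| = 5, |A ∩ B| = 4; needs A ⊄ B (|A ∖ B| ≥ 1) — true.
(d) 2019: |A| = 6, |A ∩ B| = 2; needs |A ∩ B| / |A| ≥ 1/5 — true.

4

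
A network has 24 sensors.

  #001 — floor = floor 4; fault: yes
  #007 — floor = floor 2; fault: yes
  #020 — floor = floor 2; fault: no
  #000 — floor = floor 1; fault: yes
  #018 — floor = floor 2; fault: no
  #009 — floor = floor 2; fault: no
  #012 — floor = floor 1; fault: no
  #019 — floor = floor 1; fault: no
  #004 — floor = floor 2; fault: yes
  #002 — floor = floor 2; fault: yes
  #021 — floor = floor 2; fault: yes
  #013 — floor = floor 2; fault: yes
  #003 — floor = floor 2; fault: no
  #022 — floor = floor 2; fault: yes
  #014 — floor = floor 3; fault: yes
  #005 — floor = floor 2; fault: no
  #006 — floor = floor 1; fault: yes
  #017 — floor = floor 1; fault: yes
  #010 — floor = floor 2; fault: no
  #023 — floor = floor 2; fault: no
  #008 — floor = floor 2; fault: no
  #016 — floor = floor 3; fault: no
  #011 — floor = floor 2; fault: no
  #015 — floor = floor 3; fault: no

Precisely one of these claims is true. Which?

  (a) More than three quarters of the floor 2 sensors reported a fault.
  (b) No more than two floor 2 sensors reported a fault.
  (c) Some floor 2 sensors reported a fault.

|A| = 15, |A ∩ B| = 6, |A ∖ B| = 9.
(a) requires |A ∩ B| / |A| > 3/4: false.
(b) requires |A ∩ B| ≤ 2: false.
(c) requires A ∩ B ≠ ∅ (|A ∩ B| ≥ 1): true.

(c)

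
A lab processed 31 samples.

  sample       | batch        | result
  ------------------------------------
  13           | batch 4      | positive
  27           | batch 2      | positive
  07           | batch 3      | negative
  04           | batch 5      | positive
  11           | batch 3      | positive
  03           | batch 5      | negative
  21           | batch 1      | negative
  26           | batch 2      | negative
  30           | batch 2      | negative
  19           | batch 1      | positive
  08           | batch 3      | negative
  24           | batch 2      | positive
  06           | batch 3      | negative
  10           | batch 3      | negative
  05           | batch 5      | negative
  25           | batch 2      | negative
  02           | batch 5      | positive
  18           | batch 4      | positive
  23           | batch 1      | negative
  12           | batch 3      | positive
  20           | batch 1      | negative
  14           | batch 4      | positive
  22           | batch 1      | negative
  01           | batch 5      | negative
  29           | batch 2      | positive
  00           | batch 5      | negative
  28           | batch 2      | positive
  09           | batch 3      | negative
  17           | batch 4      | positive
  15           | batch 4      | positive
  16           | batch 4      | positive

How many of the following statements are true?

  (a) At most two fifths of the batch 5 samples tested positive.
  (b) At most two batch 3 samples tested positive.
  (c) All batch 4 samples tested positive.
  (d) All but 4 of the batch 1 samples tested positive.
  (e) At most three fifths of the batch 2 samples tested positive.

5

(a) batch 5: |A| = 6, |A ∩ B| = 2; needs |A ∩ B| / |A| ≤ 2/5 — true.
(b) batch 3: |A| = 7, |A ∩ B| = 2; needs |A ∩ B| ≤ 2 — true.
(c) batch 4: |A| = 6, |A ∩ B| = 6; needs A ⊆ B, i.e. every element of A is in B (|A ∖ B| = 0) — true.
(d) batch 1: |A| = 5, |A ∩ B| = 1; needs |A ∖ B| = 4 — true.
(e) batch 2: |A| = 7, |A ∩ B| = 4; needs |A ∩ B| / |A| ≤ 3/5 — true.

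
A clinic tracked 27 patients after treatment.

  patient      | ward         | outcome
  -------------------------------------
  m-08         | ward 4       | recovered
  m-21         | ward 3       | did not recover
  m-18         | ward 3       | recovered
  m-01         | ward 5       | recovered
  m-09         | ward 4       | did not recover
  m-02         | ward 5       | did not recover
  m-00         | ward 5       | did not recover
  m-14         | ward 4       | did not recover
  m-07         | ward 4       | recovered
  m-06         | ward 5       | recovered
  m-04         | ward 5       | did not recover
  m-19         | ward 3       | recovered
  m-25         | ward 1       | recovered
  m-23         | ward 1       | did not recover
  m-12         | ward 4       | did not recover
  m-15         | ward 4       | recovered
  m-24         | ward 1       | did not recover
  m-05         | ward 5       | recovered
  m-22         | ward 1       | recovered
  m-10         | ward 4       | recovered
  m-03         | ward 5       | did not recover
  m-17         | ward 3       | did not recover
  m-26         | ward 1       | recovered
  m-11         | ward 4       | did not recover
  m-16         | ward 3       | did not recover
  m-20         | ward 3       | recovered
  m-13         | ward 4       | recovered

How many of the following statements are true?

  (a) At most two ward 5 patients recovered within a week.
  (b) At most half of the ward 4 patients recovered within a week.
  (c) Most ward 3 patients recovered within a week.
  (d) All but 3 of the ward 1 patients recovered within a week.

0

(a) ward 5: |A| = 7, |A ∩ B| = 3; needs |A ∩ B| ≤ 2 — false.
(b) ward 4: |A| = 9, |A ∩ B| = 5; needs |A ∩ B| ≤ |A ∖ B| — false.
(c) ward 3: |A| = 6, |A ∩ B| = 3; needs |A ∩ B| > |A ∖ B| — false.
(d) ward 1: |A| = 5, |A ∩ B| = 3; needs |A ∖ B| = 3 — false.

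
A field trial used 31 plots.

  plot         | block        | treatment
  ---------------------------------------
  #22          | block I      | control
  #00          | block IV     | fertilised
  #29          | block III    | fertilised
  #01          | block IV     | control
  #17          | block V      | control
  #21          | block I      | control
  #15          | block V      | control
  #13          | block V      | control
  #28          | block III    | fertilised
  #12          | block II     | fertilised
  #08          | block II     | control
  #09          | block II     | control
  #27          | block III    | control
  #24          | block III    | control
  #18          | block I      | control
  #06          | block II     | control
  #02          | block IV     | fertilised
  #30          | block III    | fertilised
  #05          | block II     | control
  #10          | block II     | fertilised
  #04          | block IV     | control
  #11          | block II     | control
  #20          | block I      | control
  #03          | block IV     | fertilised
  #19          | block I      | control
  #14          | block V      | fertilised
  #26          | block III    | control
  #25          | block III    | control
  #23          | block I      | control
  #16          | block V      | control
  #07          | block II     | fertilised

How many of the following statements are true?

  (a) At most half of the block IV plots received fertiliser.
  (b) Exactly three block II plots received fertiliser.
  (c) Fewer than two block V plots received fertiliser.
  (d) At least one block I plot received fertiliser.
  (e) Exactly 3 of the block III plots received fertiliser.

3

(a) block IV: |A| = 5, |A ∩ B| = 3; needs |A ∩ B| ≤ |A ∖ B| — false.
(b) block II: |A| = 8, |A ∩ B| = 3; needs |A ∩ B| = 3 — true.
(c) block V: |A| = 5, |A ∩ B| = 1; needs |A ∩ B| < 2 — true.
(d) block I: |A| = 6, |A ∩ B| = 0; needs A ∩ B ≠ ∅ (|A ∩ B| ≥ 1) — false.
(e) block III: |A| = 7, |A ∩ B| = 3; needs |A ∩ B| = 3 — true.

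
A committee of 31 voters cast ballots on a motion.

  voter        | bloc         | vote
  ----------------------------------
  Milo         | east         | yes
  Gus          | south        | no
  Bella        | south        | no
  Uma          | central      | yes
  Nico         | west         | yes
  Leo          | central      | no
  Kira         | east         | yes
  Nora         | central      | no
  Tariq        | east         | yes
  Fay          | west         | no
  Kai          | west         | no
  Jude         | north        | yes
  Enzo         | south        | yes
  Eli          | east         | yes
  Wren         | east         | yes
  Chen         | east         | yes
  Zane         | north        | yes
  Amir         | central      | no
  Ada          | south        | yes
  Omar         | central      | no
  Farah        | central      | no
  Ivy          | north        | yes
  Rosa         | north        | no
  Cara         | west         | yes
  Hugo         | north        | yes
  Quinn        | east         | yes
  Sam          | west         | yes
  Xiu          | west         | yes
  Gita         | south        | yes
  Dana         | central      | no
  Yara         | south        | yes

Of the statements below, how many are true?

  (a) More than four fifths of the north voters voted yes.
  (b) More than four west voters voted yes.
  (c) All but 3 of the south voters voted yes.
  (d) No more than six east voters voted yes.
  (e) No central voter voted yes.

0

(a) north: |A| = 5, |A ∩ B| = 4; needs |A ∩ B| / |A| > 4/5 — false.
(b) west: |A| = 6, |A ∩ B| = 4; needs |A ∩ B| > 4 — false.
(c) south: |A| = 6, |A ∩ B| = 4; needs |A ∖ B| = 3 — false.
(d) east: |A| = 7, |A ∩ B| = 7; needs |A ∩ B| ≤ 6 — false.
(e) central: |A| = 7, |A ∩ B| = 1; needs A ∩ B = ∅ (|A ∩ B| = 0) — false.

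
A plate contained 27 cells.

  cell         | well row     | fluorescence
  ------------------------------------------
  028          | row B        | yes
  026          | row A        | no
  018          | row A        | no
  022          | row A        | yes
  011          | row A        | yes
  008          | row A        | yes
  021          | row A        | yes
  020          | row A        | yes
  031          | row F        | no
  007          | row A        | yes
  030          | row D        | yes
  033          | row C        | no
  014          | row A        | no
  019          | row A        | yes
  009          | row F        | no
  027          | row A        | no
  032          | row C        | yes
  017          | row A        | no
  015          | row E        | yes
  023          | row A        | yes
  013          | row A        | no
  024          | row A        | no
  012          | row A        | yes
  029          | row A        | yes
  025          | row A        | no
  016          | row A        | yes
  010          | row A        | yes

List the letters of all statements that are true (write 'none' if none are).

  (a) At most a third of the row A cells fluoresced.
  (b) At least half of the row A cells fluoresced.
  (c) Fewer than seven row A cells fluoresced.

(b)

|A| = 20, |A ∩ B| = 12, |A ∖ B| = 8.
(a) |A ∩ B| / |A| ≤ 1/3: fails.
(b) |A ∩ B| ≥ |A ∖ B|: holds.
(c) |A ∩ B| < 7: fails.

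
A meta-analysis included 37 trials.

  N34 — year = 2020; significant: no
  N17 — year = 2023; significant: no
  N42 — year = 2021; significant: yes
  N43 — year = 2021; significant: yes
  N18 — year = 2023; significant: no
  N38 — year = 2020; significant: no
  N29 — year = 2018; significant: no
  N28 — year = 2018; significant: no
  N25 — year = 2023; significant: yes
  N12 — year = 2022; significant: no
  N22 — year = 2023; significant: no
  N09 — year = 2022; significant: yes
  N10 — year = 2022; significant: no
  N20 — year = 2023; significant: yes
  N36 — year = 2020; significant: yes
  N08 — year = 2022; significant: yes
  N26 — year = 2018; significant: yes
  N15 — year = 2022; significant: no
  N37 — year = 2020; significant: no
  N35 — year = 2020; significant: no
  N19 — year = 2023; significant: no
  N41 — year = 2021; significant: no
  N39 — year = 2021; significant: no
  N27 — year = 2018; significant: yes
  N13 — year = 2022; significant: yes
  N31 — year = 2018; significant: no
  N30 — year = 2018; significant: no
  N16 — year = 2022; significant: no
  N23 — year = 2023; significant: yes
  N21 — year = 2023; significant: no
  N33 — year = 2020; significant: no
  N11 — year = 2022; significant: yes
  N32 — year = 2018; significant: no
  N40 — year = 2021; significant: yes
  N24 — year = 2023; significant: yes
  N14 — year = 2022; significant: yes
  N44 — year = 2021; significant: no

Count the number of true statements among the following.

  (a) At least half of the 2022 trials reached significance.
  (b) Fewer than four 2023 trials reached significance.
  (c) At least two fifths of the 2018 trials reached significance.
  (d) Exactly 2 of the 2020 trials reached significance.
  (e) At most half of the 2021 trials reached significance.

2

(a) 2022: |A| = 9, |A ∩ B| = 5; needs |A ∩ B| ≥ |A ∖ B| — true.
(b) 2023: |A| = 9, |A ∩ B| = 4; needs |A ∩ B| < 4 — false.
(c) 2018: |A| = 7, |A ∩ B| = 2; needs |A ∩ B| / |A| ≥ 2/5 — false.
(d) 2020: |A| = 6, |A ∩ B| = 1; needs |A ∩ B| = 2 — false.
(e) 2021: |A| = 6, |A ∩ B| = 3; needs |A ∩ B| ≤ |A ∖ B| — true.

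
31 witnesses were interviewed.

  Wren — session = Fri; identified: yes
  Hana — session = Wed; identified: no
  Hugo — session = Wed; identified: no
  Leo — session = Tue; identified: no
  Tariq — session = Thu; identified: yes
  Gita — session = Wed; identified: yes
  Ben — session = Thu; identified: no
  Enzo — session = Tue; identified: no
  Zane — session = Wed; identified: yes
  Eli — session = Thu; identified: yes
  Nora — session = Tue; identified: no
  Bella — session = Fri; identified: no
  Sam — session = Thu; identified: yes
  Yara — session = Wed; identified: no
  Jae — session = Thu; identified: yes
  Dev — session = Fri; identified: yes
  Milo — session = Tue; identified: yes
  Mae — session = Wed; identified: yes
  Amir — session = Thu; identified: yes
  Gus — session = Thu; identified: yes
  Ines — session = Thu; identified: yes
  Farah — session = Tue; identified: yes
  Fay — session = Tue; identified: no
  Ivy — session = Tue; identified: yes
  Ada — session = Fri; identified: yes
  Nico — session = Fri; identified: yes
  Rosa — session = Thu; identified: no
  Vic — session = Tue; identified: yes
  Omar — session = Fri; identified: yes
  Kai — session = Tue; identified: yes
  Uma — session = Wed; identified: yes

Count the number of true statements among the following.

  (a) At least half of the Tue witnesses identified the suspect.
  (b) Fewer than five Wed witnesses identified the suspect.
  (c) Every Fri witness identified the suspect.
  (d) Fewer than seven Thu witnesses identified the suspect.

(a) Tue: |A| = 9, |A ∩ B| = 5; needs |A ∩ B| ≥ |A ∖ B| — true.
(b) Wed: |A| = 7, |A ∩ B| = 4; needs |A ∩ B| < 5 — true.
(c) Fri: |A| = 6, |A ∩ B| = 5; needs A ⊆ B, i.e. every element of A is in B (|A ∖ B| = 0) — false.
(d) Thu: |A| = 9, |A ∩ B| = 7; needs |A ∩ B| < 7 — false.

2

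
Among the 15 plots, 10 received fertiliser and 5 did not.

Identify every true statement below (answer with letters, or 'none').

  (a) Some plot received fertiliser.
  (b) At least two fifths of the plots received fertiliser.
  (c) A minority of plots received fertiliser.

(a), (b)

|A| = 15, |A ∩ B| = 10, |A ∖ B| = 5.
(a) A ∩ B ≠ ∅ (|A ∩ B| ≥ 1): holds.
(b) |A ∩ B| / |A| ≥ 2/5: holds.
(c) |A ∩ B| < |A ∖ B|: fails.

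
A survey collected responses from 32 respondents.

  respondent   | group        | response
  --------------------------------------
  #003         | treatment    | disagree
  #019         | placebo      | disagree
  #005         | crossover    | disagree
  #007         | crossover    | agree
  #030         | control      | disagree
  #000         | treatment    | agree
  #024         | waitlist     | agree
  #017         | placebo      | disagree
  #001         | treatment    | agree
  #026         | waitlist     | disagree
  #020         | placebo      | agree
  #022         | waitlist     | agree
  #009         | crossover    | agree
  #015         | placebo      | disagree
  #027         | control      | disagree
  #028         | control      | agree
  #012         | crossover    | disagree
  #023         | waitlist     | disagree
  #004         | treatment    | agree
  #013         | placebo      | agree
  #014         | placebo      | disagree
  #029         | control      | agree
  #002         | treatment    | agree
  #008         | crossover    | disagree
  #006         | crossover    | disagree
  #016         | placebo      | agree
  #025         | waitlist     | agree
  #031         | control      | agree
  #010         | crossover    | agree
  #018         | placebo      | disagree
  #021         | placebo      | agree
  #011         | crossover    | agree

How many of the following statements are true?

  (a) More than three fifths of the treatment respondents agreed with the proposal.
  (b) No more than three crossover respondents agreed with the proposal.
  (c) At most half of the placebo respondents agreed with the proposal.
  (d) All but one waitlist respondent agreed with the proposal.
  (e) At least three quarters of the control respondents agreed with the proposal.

2

(a) treatment: |A| = 5, |A ∩ B| = 4; needs |A ∩ B| / |A| > 3/5 — true.
(b) crossover: |A| = 8, |A ∩ B| = 4; needs |A ∩ B| ≤ 3 — false.
(c) placebo: |A| = 9, |A ∩ B| = 4; needs |A ∩ B| ≤ |A ∖ B| — true.
(d) waitlist: |A| = 5, |A ∩ B| = 3; needs |A ∖ B| = 1 — false.
(e) control: |A| = 5, |A ∩ B| = 3; needs |A ∩ B| / |A| ≥ 3/4 — false.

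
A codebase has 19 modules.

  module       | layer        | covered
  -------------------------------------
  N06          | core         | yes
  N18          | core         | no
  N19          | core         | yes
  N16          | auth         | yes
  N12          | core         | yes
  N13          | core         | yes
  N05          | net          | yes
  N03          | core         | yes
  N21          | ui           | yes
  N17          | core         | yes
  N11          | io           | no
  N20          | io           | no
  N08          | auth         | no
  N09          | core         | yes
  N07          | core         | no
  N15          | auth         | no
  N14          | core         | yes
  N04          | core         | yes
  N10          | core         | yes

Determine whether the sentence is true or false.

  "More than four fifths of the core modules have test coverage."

Truth condition: |A ∩ B| / |A| > 4/5.
A (the restrictor) = {N06, N18, N19, N12, N13, N03, N17, N09, N07, N14, N04, N10}, |A| = 12.
A ∩ B = {N06, N19, N12, N13, N03, N17, N09, N14, N04, N10}, so |A ∩ B| = 10.
A ∖ B = {N18, N07}, so |A ∖ B| = 2.
|A ∩ B|/|A| = 10/12, so the statement is true.

True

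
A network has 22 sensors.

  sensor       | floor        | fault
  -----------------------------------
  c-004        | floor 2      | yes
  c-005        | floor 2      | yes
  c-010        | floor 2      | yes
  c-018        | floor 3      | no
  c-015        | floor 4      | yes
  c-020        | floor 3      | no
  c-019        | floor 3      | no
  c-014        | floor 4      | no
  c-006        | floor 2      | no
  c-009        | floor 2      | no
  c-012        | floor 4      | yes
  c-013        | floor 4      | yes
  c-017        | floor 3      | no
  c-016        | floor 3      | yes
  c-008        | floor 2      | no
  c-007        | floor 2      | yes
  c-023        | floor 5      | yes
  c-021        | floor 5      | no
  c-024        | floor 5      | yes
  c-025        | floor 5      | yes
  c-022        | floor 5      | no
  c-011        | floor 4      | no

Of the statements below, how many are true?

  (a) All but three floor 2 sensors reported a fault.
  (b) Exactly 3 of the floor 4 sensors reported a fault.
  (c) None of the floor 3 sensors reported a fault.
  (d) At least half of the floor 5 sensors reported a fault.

(a) floor 2: |A| = 7, |A ∩ B| = 4; needs |A ∖ B| = 3 — true.
(b) floor 4: |A| = 5, |A ∩ B| = 3; needs |A ∩ B| = 3 — true.
(c) floor 3: |A| = 5, |A ∩ B| = 1; needs A ∩ B = ∅ (|A ∩ B| = 0) — false.
(d) floor 5: |A| = 5, |A ∩ B| = 3; needs |A ∩ B| ≥ |A ∖ B| — true.

3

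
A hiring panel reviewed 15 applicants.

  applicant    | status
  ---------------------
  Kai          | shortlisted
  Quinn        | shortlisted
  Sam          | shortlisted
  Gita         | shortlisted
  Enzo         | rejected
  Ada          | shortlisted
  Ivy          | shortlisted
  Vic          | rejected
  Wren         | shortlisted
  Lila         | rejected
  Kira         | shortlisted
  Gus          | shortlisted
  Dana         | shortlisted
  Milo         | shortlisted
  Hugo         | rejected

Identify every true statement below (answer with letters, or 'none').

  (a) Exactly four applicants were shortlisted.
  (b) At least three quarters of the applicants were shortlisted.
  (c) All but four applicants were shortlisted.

(c)

|A| = 15, |A ∩ B| = 11, |A ∖ B| = 4.
(a) |A ∩ B| = 4: fails.
(b) |A ∩ B| / |A| ≥ 3/4: fails.
(c) |A ∖ B| = 4: holds.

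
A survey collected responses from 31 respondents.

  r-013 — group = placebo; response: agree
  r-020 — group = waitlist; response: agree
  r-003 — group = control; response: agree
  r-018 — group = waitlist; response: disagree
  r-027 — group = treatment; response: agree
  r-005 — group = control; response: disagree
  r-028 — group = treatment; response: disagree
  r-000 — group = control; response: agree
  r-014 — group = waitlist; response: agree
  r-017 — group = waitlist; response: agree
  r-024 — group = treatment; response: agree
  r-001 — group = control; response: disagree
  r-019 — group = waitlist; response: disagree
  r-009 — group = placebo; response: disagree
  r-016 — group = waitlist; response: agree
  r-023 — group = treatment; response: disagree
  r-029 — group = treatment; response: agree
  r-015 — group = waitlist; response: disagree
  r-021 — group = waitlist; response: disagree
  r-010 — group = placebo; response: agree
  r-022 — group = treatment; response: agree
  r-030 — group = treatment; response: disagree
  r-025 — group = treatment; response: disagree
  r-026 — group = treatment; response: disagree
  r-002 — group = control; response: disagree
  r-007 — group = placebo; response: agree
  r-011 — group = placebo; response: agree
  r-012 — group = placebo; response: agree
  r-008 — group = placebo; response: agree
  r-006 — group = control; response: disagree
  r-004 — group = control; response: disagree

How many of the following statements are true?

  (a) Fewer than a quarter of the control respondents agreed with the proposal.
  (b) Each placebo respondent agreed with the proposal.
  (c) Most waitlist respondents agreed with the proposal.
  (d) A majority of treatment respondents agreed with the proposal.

(a) control: |A| = 7, |A ∩ B| = 2; needs |A ∩ B| / |A| < 1/4 — false.
(b) placebo: |A| = 7, |A ∩ B| = 6; needs A ⊆ B, i.e. every element of A is in B (|A ∖ B| = 0) — false.
(c) waitlist: |A| = 8, |A ∩ B| = 4; needs |A ∩ B| > |A ∖ B| — false.
(d) treatment: |A| = 9, |A ∩ B| = 4; needs |A ∩ B| > |A ∖ B| — false.

0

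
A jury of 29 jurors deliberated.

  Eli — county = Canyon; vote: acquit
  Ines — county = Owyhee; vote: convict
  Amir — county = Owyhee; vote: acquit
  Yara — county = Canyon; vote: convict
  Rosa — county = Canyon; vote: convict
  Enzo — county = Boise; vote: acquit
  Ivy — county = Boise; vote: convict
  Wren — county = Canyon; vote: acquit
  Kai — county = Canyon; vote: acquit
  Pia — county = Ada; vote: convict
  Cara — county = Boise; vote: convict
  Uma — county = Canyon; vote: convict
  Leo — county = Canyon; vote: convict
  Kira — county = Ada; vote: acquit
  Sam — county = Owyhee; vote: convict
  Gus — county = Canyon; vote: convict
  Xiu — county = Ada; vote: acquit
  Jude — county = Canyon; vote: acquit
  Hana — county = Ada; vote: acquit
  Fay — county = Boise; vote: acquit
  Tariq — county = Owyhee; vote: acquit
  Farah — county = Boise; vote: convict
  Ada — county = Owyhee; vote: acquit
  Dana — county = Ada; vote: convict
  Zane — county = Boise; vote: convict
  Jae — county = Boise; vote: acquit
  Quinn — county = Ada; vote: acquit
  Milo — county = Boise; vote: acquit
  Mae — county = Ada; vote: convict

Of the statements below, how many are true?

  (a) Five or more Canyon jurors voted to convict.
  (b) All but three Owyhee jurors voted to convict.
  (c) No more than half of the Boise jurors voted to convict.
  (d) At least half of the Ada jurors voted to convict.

3

(a) Canyon: |A| = 9, |A ∩ B| = 5; needs |A ∩ B| ≥ 5 — true.
(b) Owyhee: |A| = 5, |A ∩ B| = 2; needs |A ∖ B| = 3 — true.
(c) Boise: |A| = 8, |A ∩ B| = 4; needs |A ∩ B| ≤ |A ∖ B| — true.
(d) Ada: |A| = 7, |A ∩ B| = 3; needs |A ∩ B| ≥ |A ∖ B| — false.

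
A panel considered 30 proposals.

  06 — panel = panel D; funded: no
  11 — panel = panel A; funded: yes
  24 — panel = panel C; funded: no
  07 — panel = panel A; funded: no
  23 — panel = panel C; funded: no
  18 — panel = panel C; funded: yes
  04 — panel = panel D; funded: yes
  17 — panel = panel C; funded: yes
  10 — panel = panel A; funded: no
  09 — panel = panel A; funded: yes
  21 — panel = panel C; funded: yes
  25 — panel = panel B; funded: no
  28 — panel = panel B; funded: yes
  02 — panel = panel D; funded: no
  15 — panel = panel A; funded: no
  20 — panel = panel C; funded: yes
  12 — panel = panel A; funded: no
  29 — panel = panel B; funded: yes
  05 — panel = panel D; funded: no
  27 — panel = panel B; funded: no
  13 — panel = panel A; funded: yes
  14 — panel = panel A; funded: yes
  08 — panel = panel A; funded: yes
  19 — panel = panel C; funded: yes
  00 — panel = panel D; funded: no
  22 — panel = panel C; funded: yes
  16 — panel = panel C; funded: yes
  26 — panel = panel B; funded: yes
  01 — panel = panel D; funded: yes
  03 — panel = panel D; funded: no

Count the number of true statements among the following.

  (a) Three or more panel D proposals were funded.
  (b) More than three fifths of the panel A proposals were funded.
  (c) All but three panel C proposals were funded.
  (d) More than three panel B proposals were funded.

(a) panel D: |A| = 7, |A ∩ B| = 2; needs |A ∩ B| ≥ 3 — false.
(b) panel A: |A| = 9, |A ∩ B| = 5; needs |A ∩ B| / |A| > 3/5 — false.
(c) panel C: |A| = 9, |A ∩ B| = 7; needs |A ∖ B| = 3 — false.
(d) panel B: |A| = 5, |A ∩ B| = 3; needs |A ∩ B| > 3 — false.

0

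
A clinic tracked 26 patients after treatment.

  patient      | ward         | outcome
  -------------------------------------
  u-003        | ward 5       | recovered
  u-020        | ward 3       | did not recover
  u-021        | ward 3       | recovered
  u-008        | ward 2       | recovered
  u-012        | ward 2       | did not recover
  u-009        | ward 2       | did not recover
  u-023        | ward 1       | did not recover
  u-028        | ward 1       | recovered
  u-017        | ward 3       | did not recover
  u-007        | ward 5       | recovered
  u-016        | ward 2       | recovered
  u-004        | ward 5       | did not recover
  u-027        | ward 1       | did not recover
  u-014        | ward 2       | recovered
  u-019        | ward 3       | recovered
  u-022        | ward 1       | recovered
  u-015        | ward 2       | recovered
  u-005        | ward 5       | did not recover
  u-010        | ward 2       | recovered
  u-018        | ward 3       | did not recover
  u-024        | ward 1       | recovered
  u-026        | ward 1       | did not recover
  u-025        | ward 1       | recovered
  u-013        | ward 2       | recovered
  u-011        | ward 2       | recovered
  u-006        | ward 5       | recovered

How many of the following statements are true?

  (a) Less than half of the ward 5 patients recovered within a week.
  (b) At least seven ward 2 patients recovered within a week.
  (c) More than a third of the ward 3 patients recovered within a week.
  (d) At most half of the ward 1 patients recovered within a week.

2

(a) ward 5: |A| = 5, |A ∩ B| = 3; needs |A ∩ B| < |A ∖ B| — false.
(b) ward 2: |A| = 9, |A ∩ B| = 7; needs |A ∩ B| ≥ 7 — true.
(c) ward 3: |A| = 5, |A ∩ B| = 2; needs |A ∩ B| / |A| > 1/3 — true.
(d) ward 1: |A| = 7, |A ∩ B| = 4; needs |A ∩ B| ≤ |A ∖ B| — false.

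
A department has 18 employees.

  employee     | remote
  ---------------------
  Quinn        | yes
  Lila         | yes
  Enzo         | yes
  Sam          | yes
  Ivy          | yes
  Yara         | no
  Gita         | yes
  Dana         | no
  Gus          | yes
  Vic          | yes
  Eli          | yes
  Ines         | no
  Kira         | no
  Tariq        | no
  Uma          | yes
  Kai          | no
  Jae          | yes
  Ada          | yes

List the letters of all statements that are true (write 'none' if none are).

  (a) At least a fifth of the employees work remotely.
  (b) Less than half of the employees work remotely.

(a)

|A| = 18, |A ∩ B| = 12, |A ∖ B| = 6.
(a) |A ∩ B| / |A| ≥ 1/5: holds.
(b) |A ∩ B| < |A ∖ B|: fails.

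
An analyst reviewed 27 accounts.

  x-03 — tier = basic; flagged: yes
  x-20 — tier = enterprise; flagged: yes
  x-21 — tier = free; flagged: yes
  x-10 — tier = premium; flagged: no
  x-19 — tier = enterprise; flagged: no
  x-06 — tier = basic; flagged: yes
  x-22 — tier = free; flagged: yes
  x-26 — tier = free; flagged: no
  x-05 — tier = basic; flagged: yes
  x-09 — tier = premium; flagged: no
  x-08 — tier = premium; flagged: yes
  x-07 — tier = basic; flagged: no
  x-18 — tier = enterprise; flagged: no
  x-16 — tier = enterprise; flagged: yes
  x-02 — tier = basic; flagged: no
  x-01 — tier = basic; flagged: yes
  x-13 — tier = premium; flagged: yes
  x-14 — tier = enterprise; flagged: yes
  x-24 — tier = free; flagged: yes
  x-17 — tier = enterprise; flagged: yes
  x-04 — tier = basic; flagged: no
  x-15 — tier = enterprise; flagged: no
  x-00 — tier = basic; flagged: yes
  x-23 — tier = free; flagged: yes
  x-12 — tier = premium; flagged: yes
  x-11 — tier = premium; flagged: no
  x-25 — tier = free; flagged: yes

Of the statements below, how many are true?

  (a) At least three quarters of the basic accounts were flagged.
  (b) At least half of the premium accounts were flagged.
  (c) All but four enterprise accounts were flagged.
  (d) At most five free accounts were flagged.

(a) basic: |A| = 8, |A ∩ B| = 5; needs |A ∩ B| / |A| ≥ 3/4 — false.
(b) premium: |A| = 6, |A ∩ B| = 3; needs |A ∩ B| ≥ |A ∖ B| — true.
(c) enterprise: |A| = 7, |A ∩ B| = 4; needs |A ∖ B| = 4 — false.
(d) free: |A| = 6, |A ∩ B| = 5; needs |A ∩ B| ≤ 5 — true.

2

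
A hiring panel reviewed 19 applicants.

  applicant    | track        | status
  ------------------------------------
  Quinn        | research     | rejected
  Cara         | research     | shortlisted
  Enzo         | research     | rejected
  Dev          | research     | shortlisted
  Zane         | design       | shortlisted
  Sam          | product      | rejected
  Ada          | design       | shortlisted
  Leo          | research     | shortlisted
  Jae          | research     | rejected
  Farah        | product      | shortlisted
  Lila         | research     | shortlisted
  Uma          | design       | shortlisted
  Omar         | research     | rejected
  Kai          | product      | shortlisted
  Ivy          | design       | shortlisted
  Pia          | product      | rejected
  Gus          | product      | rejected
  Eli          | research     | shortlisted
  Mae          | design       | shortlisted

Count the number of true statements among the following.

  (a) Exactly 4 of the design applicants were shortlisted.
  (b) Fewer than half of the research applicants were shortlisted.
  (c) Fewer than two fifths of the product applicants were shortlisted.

0

(a) design: |A| = 5, |A ∩ B| = 5; needs |A ∩ B| = 4 — false.
(b) research: |A| = 9, |A ∩ B| = 5; needs |A ∩ B| < |A ∖ B| — false.
(c) product: |A| = 5, |A ∩ B| = 2; needs |A ∩ B| / |A| < 2/5 — false.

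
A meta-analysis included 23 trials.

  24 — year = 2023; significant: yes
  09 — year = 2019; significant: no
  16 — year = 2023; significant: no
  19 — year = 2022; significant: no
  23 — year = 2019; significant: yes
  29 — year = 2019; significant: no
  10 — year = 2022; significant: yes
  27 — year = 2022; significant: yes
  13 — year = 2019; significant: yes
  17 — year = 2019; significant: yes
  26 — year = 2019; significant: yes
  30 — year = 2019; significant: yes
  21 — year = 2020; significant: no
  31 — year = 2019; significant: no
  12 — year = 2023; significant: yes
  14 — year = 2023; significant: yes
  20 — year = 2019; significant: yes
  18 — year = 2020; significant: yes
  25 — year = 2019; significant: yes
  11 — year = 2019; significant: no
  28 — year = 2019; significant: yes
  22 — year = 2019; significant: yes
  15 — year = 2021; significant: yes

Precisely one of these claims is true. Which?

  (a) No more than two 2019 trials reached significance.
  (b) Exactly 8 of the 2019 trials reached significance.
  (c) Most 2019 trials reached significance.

(c)

|A| = 13, |A ∩ B| = 9, |A ∖ B| = 4.
(a) requires |A ∩ B| ≤ 2: false.
(b) requires |A ∩ B| = 8: false.
(c) requires |A ∩ B| > |A ∖ B|: true.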